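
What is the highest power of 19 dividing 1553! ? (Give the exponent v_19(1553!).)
v_19(1553!) = 85

Legendre's formula: v_p(n!) = Σ_{k ≥ 1} ⌊n / p^k⌋. For p = 19, n = 1553, the terms are:
  ⌊1553/19^1⌋ = ⌊1553/19⌋ = 81
  ⌊1553/19^2⌋ = ⌊1553/361⌋ = 4
(the next term ⌊1553/19^3⌋ = 0, terminating the sum). Summing: v_19(1553!) = 81 + 4 = 85.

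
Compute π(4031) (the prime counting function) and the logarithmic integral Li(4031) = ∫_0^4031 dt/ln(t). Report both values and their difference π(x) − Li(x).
π(4031) = 557;  Li(4031) ≈ 569.10;  π(x) − Li(x) ≈ -12.10.

Direct count of primes ≤ 4031 gives π(4031) = 557. Numerical evaluation of the logarithmic integral gives Li(4031) ≈ 569.10. The difference π(x) − Li(x) ≈ -12.10 is typically negative for small/moderate x (Li(x) overestimates), though Littlewood's theorem shows this sign changes infinitely often.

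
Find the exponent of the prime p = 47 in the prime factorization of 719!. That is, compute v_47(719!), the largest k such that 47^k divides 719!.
v_47(719!) = 15

Legendre's formula: v_p(n!) = Σ_{k ≥ 1} ⌊n / p^k⌋. For p = 47, n = 719, the terms are:
  ⌊719/47^1⌋ = ⌊719/47⌋ = 15
(the next term ⌊719/47^2⌋ = 0, terminating the sum). Summing: v_47(719!) = 15 = 15.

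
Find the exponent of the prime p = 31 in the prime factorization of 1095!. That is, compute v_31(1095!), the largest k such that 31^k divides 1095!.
v_31(1095!) = 36

Legendre's formula: v_p(n!) = Σ_{k ≥ 1} ⌊n / p^k⌋. For p = 31, n = 1095, the terms are:
  ⌊1095/31^1⌋ = ⌊1095/31⌋ = 35
  ⌊1095/31^2⌋ = ⌊1095/961⌋ = 1
(the next term ⌊1095/31^3⌋ = 0, terminating the sum). Summing: v_31(1095!) = 35 + 1 = 36.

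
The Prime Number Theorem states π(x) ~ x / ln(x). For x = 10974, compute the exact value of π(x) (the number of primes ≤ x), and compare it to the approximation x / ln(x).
π(10974) = 1332;  x/ln(x) ≈ 1179.58;  relative error ≈ 11.44%.

Directly count primes up to 10974: π(10974) = 1332. The PNT approximation gives 10974/ln(10974) ≈ 10974/9.30328 ≈ 1179.58. Relative error (π(x) − x/ln(x)) / π(x) ≈ 11.44%; the approximation is known to undercount slightly (Li(x) is a better estimate).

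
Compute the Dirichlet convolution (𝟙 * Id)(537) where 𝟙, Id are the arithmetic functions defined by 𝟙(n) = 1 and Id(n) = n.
(𝟙 * Id)(537) = 720

Divisors of 537: [1, 3, 179, 537]. For each d | 537:
  d = 1: 𝟙(1) · Id(537/1) = 1 · 537 = 537
  d = 3: 𝟙(3) · Id(537/3) = 1 · 179 = 179
  d = 179: 𝟙(179) · Id(537/179) = 1 · 3 = 3
  d = 537: 𝟙(537) · Id(537/537) = 1 · 1 = 1
Summing: (𝟙 * Id)(537) = 537 + 179 + 3 + 1 = 720.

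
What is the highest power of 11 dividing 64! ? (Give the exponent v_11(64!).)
v_11(64!) = 5

Legendre's formula: v_p(n!) = Σ_{k ≥ 1} ⌊n / p^k⌋. For p = 11, n = 64, the terms are:
  ⌊64/11^1⌋ = ⌊64/11⌋ = 5
(the next term ⌊64/11^2⌋ = 0, terminating the sum). Summing: v_11(64!) = 5 = 5.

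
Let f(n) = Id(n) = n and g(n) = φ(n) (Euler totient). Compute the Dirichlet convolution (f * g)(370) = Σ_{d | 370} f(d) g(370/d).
(Id * φ)(370) = 1971

Divisors of 370: [1, 2, 5, 10, 37, 74, 185, 370]. For each d | 370:
  d = 1: Id(1) · φ(370/1) = 1 · 144 = 144
  d = 2: Id(2) · φ(370/2) = 2 · 144 = 288
  d = 5: Id(5) · φ(370/5) = 5 · 36 = 180
  d = 10: Id(10) · φ(370/10) = 10 · 36 = 360
  d = 37: Id(37) · φ(370/37) = 37 · 4 = 148
  d = 74: Id(74) · φ(370/74) = 74 · 4 = 296
  d = 185: Id(185) · φ(370/185) = 185 · 1 = 185
  d = 370: Id(370) · φ(370/370) = 370 · 1 = 370
Summing: (Id * φ)(370) = 144 + 288 + 180 + 360 + 148 + 296 + 185 + 370 = 1971.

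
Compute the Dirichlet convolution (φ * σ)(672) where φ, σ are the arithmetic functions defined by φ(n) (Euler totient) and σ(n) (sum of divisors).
(φ * σ)(672) = 16128

Divisors of 672: [1, 2, 3, 4, 6, 7, 8, 12, 14, 16, 21, 24, 28, 32, 42, 48, 56, 84, 96, 112, 168, 224, 336, 672]. For each d | 672:
  d = 1: φ(1) · σ(672/1) = 1 · 2016 = 2016
  d = 2: φ(2) · σ(672/2) = 1 · 992 = 992
  d = 3: φ(3) · σ(672/3) = 2 · 504 = 1008
  d = 4: φ(4) · σ(672/4) = 2 · 480 = 960
  d = 6: φ(6) · σ(672/6) = 2 · 248 = 496
  d = 7: φ(7) · σ(672/7) = 6 · 252 = 1512
  d = 8: φ(8) · σ(672/8) = 4 · 224 = 896
  d = 12: φ(12) · σ(672/12) = 4 · 120 = 480
  d = 14: φ(14) · σ(672/14) = 6 · 124 = 744
  d = 16: φ(16) · σ(672/16) = 8 · 96 = 768
  d = 21: φ(21) · σ(672/21) = 12 · 63 = 756
  d = 24: φ(24) · σ(672/24) = 8 · 56 = 448
  d = 28: φ(28) · σ(672/28) = 12 · 60 = 720
  d = 32: φ(32) · σ(672/32) = 16 · 32 = 512
  d = 42: φ(42) · σ(672/42) = 12 · 31 = 372
  d = 48: φ(48) · σ(672/48) = 16 · 24 = 384
  d = 56: φ(56) · σ(672/56) = 24 · 28 = 672
  d = 84: φ(84) · σ(672/84) = 24 · 15 = 360
  d = 96: φ(96) · σ(672/96) = 32 · 8 = 256
  d = 112: φ(112) · σ(672/112) = 48 · 12 = 576
  d = 168: φ(168) · σ(672/168) = 48 · 7 = 336
  d = 224: φ(224) · σ(672/224) = 96 · 4 = 384
  d = 336: φ(336) · σ(672/336) = 96 · 3 = 288
  d = 672: φ(672) · σ(672/672) = 192 · 1 = 192
Summing: (φ * σ)(672) = 2016 + 992 + 1008 + 960 + 496 + 1512 + 896 + 480 + 744 + 768 + 756 + 448 + 720 + 512 + 372 + 384 + 672 + 360 + 256 + 576 + 336 + 384 + 288 + 192 = 16128.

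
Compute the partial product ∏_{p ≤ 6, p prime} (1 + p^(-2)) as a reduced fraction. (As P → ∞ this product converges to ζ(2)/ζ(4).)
∏ = 13/9

The primes p ≤ 6 are [2, 3, 5]. For each, (1 + 1/p^2) = (p^2 + 1)/p^2. Multiplying these fractions over p ∈ [2, 3, 5] gives 13/9. (In the limit P → ∞ this tends to ζ(2)/ζ(4).)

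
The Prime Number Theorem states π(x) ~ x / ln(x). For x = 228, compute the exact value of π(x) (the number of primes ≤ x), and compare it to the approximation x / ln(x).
π(228) = 49;  x/ln(x) ≈ 41.99;  relative error ≈ 14.30%.

Directly count primes up to 228: π(228) = 49. The PNT approximation gives 228/ln(228) ≈ 228/5.42935 ≈ 41.99. Relative error (π(x) − x/ln(x)) / π(x) ≈ 14.30%; the approximation is known to undercount slightly (Li(x) is a better estimate).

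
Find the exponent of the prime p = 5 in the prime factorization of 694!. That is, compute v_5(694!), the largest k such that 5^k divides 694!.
v_5(694!) = 171

Legendre's formula: v_p(n!) = Σ_{k ≥ 1} ⌊n / p^k⌋. For p = 5, n = 694, the terms are:
  ⌊694/5^1⌋ = ⌊694/5⌋ = 138
  ⌊694/5^2⌋ = ⌊694/25⌋ = 27
  ⌊694/5^3⌋ = ⌊694/125⌋ = 5
  ⌊694/5^4⌋ = ⌊694/625⌋ = 1
(the next term ⌊694/5^5⌋ = 0, terminating the sum). Summing: v_5(694!) = 138 + 27 + 5 + 1 = 171.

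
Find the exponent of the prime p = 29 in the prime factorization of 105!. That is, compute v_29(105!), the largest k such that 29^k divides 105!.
v_29(105!) = 3

Legendre's formula: v_p(n!) = Σ_{k ≥ 1} ⌊n / p^k⌋. For p = 29, n = 105, the terms are:
  ⌊105/29^1⌋ = ⌊105/29⌋ = 3
(the next term ⌊105/29^2⌋ = 0, terminating the sum). Summing: v_29(105!) = 3 = 3.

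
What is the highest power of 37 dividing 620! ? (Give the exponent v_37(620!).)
v_37(620!) = 16

Legendre's formula: v_p(n!) = Σ_{k ≥ 1} ⌊n / p^k⌋. For p = 37, n = 620, the terms are:
  ⌊620/37^1⌋ = ⌊620/37⌋ = 16
(the next term ⌊620/37^2⌋ = 0, terminating the sum). Summing: v_37(620!) = 16 = 16.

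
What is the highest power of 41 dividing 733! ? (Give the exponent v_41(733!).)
v_41(733!) = 17

Legendre's formula: v_p(n!) = Σ_{k ≥ 1} ⌊n / p^k⌋. For p = 41, n = 733, the terms are:
  ⌊733/41^1⌋ = ⌊733/41⌋ = 17
(the next term ⌊733/41^2⌋ = 0, terminating the sum). Summing: v_41(733!) = 17 = 17.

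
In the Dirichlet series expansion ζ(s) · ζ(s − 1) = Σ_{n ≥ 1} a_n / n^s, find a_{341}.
σ(341) = 384

In the product (Σ m^0/m^s)(Σ k / k^s) = Σ (Σ_{d | n} d) / n^s, the coefficient of 1/n^s is σ(n) = Σ_{d | n} d. For n = 341, divisors are [1, 11, 31, 341]; summing: σ(341) = 384.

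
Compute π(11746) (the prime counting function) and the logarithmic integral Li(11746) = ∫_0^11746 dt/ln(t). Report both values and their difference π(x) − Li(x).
π(11746) = 1409;  Li(11746) ≈ 1434.03;  π(x) − Li(x) ≈ -25.03.

Direct count of primes ≤ 11746 gives π(11746) = 1409. Numerical evaluation of the logarithmic integral gives Li(11746) ≈ 1434.03. The difference π(x) − Li(x) ≈ -25.03 is typically negative for small/moderate x (Li(x) overestimates), though Littlewood's theorem shows this sign changes infinitely often.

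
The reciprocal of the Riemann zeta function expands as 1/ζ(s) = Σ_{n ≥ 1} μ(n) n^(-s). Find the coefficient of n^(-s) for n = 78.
μ(78) = -1

Factor n = 78 = 2 · 3 · 13. μ(n) = 0 if any exponent ≥ 2 (not squarefree); otherwise μ(n) = (−1)^{ω(n)} where ω(n) is the number of distinct prime factors. Applying: μ(78) = -1.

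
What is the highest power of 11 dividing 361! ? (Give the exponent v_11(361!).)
v_11(361!) = 34

Legendre's formula: v_p(n!) = Σ_{k ≥ 1} ⌊n / p^k⌋. For p = 11, n = 361, the terms are:
  ⌊361/11^1⌋ = ⌊361/11⌋ = 32
  ⌊361/11^2⌋ = ⌊361/121⌋ = 2
(the next term ⌊361/11^3⌋ = 0, terminating the sum). Summing: v_11(361!) = 32 + 2 = 34.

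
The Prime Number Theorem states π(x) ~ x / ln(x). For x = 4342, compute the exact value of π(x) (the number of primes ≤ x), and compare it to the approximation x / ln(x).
π(4342) = 593;  x/ln(x) ≈ 518.38;  relative error ≈ 12.58%.

Directly count primes up to 4342: π(4342) = 593. The PNT approximation gives 4342/ln(4342) ≈ 4342/8.37609 ≈ 518.38. Relative error (π(x) − x/ln(x)) / π(x) ≈ 12.58%; the approximation is known to undercount slightly (Li(x) is a better estimate).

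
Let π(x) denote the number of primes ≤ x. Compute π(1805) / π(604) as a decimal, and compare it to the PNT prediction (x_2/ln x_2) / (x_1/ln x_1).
π(1805)/π(604) = 279/110 ≈ 2.5364;  PNT prediction ≈ 2.5521.

π(604) = 110 and π(1805) = 279, so π(1805)/π(604) ≈ 2.5364. The PNT-predicted ratio is (1805/ln(1805)) / (604/ln(604)) ≈ 2.5521. The two agree to within a few percent, as expected.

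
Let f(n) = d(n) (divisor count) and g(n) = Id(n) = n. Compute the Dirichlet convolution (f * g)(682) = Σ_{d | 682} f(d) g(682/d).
(d * Id)(682) = 1716

Divisors of 682: [1, 2, 11, 22, 31, 62, 341, 682]. For each d | 682:
  d = 1: d(1) · Id(682/1) = 1 · 682 = 682
  d = 2: d(2) · Id(682/2) = 2 · 341 = 682
  d = 11: d(11) · Id(682/11) = 2 · 62 = 124
  d = 22: d(22) · Id(682/22) = 4 · 31 = 124
  d = 31: d(31) · Id(682/31) = 2 · 22 = 44
  d = 62: d(62) · Id(682/62) = 4 · 11 = 44
  d = 341: d(341) · Id(682/341) = 4 · 2 = 8
  d = 682: d(682) · Id(682/682) = 8 · 1 = 8
Summing: (d * Id)(682) = 682 + 682 + 124 + 124 + 44 + 44 + 8 + 8 = 1716.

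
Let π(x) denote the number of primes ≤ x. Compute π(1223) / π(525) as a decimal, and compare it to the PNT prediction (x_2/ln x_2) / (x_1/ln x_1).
π(1223)/π(525) = 200/99 ≈ 2.0202;  PNT prediction ≈ 2.0524.

π(525) = 99 and π(1223) = 200, so π(1223)/π(525) ≈ 2.0202. The PNT-predicted ratio is (1223/ln(1223)) / (525/ln(525)) ≈ 2.0524. The two agree to within a few percent, as expected.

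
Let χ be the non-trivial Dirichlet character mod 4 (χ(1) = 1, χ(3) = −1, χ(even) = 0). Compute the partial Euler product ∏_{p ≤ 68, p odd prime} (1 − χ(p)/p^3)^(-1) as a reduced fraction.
∏ = 497044101252700953274063170881740849527845657594881/512972994773739111227016105418519405174088647311360

The odd primes p ≤ 68 are [3, 5, 7, 11, 13, 17, 19, 23, 29, 31, 37, 41, 43, 47, 53, 59, 61, 67]. For each, χ(p) = 1 if p ≡ 1 mod 4, χ(p) = −1 if p ≡ 3 mod 4. Taking (1 − χ(p)/p^3)^(-1) = p^3/(p^3 − χ(p)): (1 − (-1)/3^3)^(-1) · (1 − (1)/5^3)^(-1) · (1 − (-1)/7^3)^(-1) · (1 − (-1)/11^3)^(-1) · (1 − (1)/13^3)^(-1) · (1 − (1)/17^3)^(-1) · (1 − (-1)/19^3)^(-1) · (1 − (-1)/23^3)^(-1) · (1 − (1)/29^3)^(-1) · (1 − (-1)/31^3)^(-1) · (1 − (1)/37^3)^(-1) · (1 − (1)/41^3)^(-1) · (1 − (-1)/43^3)^(-1) · (1 − (-1)/47^3)^(-1) · (1 − (1)/53^3)^(-1) · (1 − (-1)/59^3)^(-1) · (1 − (1)/61^3)^(-1) · (1 − (-1)/67^3)^(-1) = 497044101252700953274063170881740849527845657594881/512972994773739111227016105418519405174088647311360.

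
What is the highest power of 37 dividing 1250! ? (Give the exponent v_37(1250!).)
v_37(1250!) = 33

Legendre's formula: v_p(n!) = Σ_{k ≥ 1} ⌊n / p^k⌋. For p = 37, n = 1250, the terms are:
  ⌊1250/37^1⌋ = ⌊1250/37⌋ = 33
(the next term ⌊1250/37^2⌋ = 0, terminating the sum). Summing: v_37(1250!) = 33 = 33.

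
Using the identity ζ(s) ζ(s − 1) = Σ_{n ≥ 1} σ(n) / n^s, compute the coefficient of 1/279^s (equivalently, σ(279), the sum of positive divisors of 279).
σ(279) = 416

In the product (Σ m^0/m^s)(Σ k / k^s) = Σ (Σ_{d | n} d) / n^s, the coefficient of 1/n^s is σ(n) = Σ_{d | n} d. For n = 279, divisors are [1, 3, 9, 31, 93, 279]; summing: σ(279) = 416.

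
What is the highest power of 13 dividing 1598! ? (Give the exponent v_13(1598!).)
v_13(1598!) = 131

Legendre's formula: v_p(n!) = Σ_{k ≥ 1} ⌊n / p^k⌋. For p = 13, n = 1598, the terms are:
  ⌊1598/13^1⌋ = ⌊1598/13⌋ = 122
  ⌊1598/13^2⌋ = ⌊1598/169⌋ = 9
(the next term ⌊1598/13^3⌋ = 0, terminating the sum). Summing: v_13(1598!) = 122 + 9 = 131.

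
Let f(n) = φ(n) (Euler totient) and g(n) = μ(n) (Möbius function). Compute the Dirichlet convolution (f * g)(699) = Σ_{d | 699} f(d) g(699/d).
(φ * μ)(699) = 231

Divisors of 699: [1, 3, 233, 699]. For each d | 699:
  d = 1: φ(1) · μ(699/1) = 1 · 1 = 1
  d = 3: φ(3) · μ(699/3) = 2 · -1 = -2
  d = 233: φ(233) · μ(699/233) = 232 · -1 = -232
  d = 699: φ(699) · μ(699/699) = 464 · 1 = 464
Summing: (φ * μ)(699) = 1 + -2 + -232 + 464 = 231.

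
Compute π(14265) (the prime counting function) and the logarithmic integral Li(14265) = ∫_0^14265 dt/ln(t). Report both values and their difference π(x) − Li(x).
π(14265) = 1675;  Li(14265) ≈ 1699.99;  π(x) − Li(x) ≈ -24.99.

Direct count of primes ≤ 14265 gives π(14265) = 1675. Numerical evaluation of the logarithmic integral gives Li(14265) ≈ 1699.99. The difference π(x) − Li(x) ≈ -24.99 is typically negative for small/moderate x (Li(x) overestimates), though Littlewood's theorem shows this sign changes infinitely often.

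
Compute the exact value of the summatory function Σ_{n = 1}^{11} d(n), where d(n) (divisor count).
Σ_{n ≤ 11} d(n) = 29

Compute d(n) for each 1 ≤ n ≤ 11: d(1) = 1, d(2) = 2, d(3) = 2, d(4) = 3, d(5) = 2, d(6) = 4, d(7) = 2, d(8) = 4, d(9) = 3, d(10) = 4, d(11) = 2. Summing all 11 values: 29. (Dirichlet's divisor formula: Σ_{n ≤ x} d(n) = x ln(x) + (2γ − 1) x + O(√x). For x = 11, the asymptotic estimate is ≈ 28.08.)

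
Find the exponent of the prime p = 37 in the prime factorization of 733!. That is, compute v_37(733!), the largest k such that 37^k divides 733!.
v_37(733!) = 19

Legendre's formula: v_p(n!) = Σ_{k ≥ 1} ⌊n / p^k⌋. For p = 37, n = 733, the terms are:
  ⌊733/37^1⌋ = ⌊733/37⌋ = 19
(the next term ⌊733/37^2⌋ = 0, terminating the sum). Summing: v_37(733!) = 19 = 19.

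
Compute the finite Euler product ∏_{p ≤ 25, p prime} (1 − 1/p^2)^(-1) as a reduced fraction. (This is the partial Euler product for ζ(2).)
∏ = 718188003533/440301256704

The primes p ≤ 25 are [2, 3, 5, 7, 11, 13, 17, 19, 23]. For each prime, (1 − 1/p^2)^(-1) = p^2 / (p^2 − 1). The product is (1 − 1/2^2)^(-1), (1 − 1/3^2)^(-1), (1 − 1/5^2)^(-1), (1 − 1/7^2)^(-1), (1 − 1/11^2)^(-1), (1 − 1/13^2)^(-1), (1 − 1/17^2)^(-1), (1 − 1/19^2)^(-1), (1 − 1/23^2)^(-1) = ∏ p^2 / (p^2 − 1) = 718188003533/440301256704.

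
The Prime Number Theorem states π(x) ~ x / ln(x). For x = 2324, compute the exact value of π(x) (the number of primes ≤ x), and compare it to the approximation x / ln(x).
π(2324) = 344;  x/ln(x) ≈ 299.83;  relative error ≈ 12.84%.

Directly count primes up to 2324: π(2324) = 344. The PNT approximation gives 2324/ln(2324) ≈ 2324/7.75105 ≈ 299.83. Relative error (π(x) − x/ln(x)) / π(x) ≈ 12.84%; the approximation is known to undercount slightly (Li(x) is a better estimate).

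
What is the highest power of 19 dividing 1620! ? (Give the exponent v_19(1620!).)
v_19(1620!) = 89

Legendre's formula: v_p(n!) = Σ_{k ≥ 1} ⌊n / p^k⌋. For p = 19, n = 1620, the terms are:
  ⌊1620/19^1⌋ = ⌊1620/19⌋ = 85
  ⌊1620/19^2⌋ = ⌊1620/361⌋ = 4
(the next term ⌊1620/19^3⌋ = 0, terminating the sum). Summing: v_19(1620!) = 85 + 4 = 89.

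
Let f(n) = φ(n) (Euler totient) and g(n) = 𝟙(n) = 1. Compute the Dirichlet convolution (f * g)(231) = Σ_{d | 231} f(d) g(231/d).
(φ * 𝟙)(231) = 231

Divisors of 231: [1, 3, 7, 11, 21, 33, 77, 231]. For each d | 231:
  d = 1: φ(1) · 𝟙(231/1) = 1 · 1 = 1
  d = 3: φ(3) · 𝟙(231/3) = 2 · 1 = 2
  d = 7: φ(7) · 𝟙(231/7) = 6 · 1 = 6
  d = 11: φ(11) · 𝟙(231/11) = 10 · 1 = 10
  d = 21: φ(21) · 𝟙(231/21) = 12 · 1 = 12
  d = 33: φ(33) · 𝟙(231/33) = 20 · 1 = 20
  d = 77: φ(77) · 𝟙(231/77) = 60 · 1 = 60
  d = 231: φ(231) · 𝟙(231/231) = 120 · 1 = 120
Summing: (φ * 𝟙)(231) = 1 + 2 + 6 + 10 + 12 + 20 + 60 + 120 = 231.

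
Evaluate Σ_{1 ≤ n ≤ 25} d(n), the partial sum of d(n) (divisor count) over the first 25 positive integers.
Σ_{n ≤ 25} d(n) = 87

Compute d(n) for each 1 ≤ n ≤ 25: d(1) = 1, d(2) = 2, d(3) = 2, d(4) = 3, d(5) = 2, d(6) = 4, d(7) = 2, d(8) = 4, d(9) = 3, d(10) = 4, d(11) = 2, d(12) = 6, d(13) = 2, d(14) = 4, d(15) = 4, d(16) = 5, d(17) = 2, d(18) = 6, d(19) = 2, d(20) = 6, d(21) = 4, d(22) = 4, d(23) = 2, d(24) = 8, d(25) = 3. Summing all 25 values: 87. (Dirichlet's divisor formula: Σ_{n ≤ x} d(n) = x ln(x) + (2γ − 1) x + O(√x). For x = 25, the asymptotic estimate is ≈ 84.33.)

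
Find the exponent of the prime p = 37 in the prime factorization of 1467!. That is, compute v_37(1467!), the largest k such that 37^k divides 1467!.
v_37(1467!) = 40

Legendre's formula: v_p(n!) = Σ_{k ≥ 1} ⌊n / p^k⌋. For p = 37, n = 1467, the terms are:
  ⌊1467/37^1⌋ = ⌊1467/37⌋ = 39
  ⌊1467/37^2⌋ = ⌊1467/1369⌋ = 1
(the next term ⌊1467/37^3⌋ = 0, terminating the sum). Summing: v_37(1467!) = 39 + 1 = 40.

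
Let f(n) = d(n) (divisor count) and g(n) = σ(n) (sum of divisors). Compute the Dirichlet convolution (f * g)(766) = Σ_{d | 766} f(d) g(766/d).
(d * σ)(766) = 1930

Divisors of 766: [1, 2, 383, 766]. For each d | 766:
  d = 1: d(1) · σ(766/1) = 1 · 1152 = 1152
  d = 2: d(2) · σ(766/2) = 2 · 384 = 768
  d = 383: d(383) · σ(766/383) = 2 · 3 = 6
  d = 766: d(766) · σ(766/766) = 4 · 1 = 4
Summing: (d * σ)(766) = 1152 + 768 + 6 + 4 = 1930.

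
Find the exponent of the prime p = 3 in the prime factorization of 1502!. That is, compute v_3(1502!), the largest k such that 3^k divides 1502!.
v_3(1502!) = 747

Legendre's formula: v_p(n!) = Σ_{k ≥ 1} ⌊n / p^k⌋. For p = 3, n = 1502, the terms are:
  ⌊1502/3^1⌋ = ⌊1502/3⌋ = 500
  ⌊1502/3^2⌋ = ⌊1502/9⌋ = 166
  ⌊1502/3^3⌋ = ⌊1502/27⌋ = 55
  ⌊1502/3^4⌋ = ⌊1502/81⌋ = 18
  ⌊1502/3^5⌋ = ⌊1502/243⌋ = 6
  ⌊1502/3^6⌋ = ⌊1502/729⌋ = 2
(the next term ⌊1502/3^7⌋ = 0, terminating the sum). Summing: v_3(1502!) = 500 + 166 + 55 + 18 + 6 + 2 = 747.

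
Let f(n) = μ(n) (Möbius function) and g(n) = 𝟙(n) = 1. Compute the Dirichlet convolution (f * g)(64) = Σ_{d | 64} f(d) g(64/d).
(μ * 𝟙)(64) = 0

Divisors of 64: [1, 2, 4, 8, 16, 32, 64]. For each d | 64:
  d = 1: μ(1) · 𝟙(64/1) = 1 · 1 = 1
  d = 2: μ(2) · 𝟙(64/2) = -1 · 1 = -1
  d = 4: μ(4) · 𝟙(64/4) = 0 · 1 = 0
  d = 8: μ(8) · 𝟙(64/8) = 0 · 1 = 0
  d = 16: μ(16) · 𝟙(64/16) = 0 · 1 = 0
  d = 32: μ(32) · 𝟙(64/32) = 0 · 1 = 0
  d = 64: μ(64) · 𝟙(64/64) = 0 · 1 = 0
Summing: (μ * 𝟙)(64) = 1 + -1 + 0 + 0 + 0 + 0 + 0 = 0.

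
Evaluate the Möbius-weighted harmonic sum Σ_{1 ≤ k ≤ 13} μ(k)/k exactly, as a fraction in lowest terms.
Σ μ(k)/k = -2323/30030

Values of μ(k) for 1 ≤ k ≤ 13: μ(1) = 1, μ(2) = -1, μ(3) = -1, μ(5) = -1, μ(6) = 1, μ(7) = -1, μ(10) = 1, μ(11) = -1, μ(13) = -1, with μ = 0 on non-squarefree integers. Summing μ(k)/k for k where μ(k) ≠ 0 gives -2323/30030 ≈ -0.0774. (PNT ⟺ this sum → 0 as n → ∞.)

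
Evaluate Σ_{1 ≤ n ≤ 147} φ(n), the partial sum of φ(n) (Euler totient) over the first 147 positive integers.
Σ_{n ≤ 147} φ(n) = 6598

Compute φ(n) for each 1 ≤ n ≤ 147: φ(1) = 1, φ(2) = 1, φ(3) = 2, φ(4) = 2, φ(5) = 4, φ(6) = 2, φ(7) = 6, φ(8) = 4, φ(9) = 6, φ(10) = 4, φ(11) = 10, φ(12) = 4, φ(13) = 12, φ(14) = 6, φ(15) = 8, φ(16) = 8, φ(17) = 16, φ(18) = 6, φ(19) = 18, φ(20) = 8, φ(21) = 12, φ(22) = 10, φ(23) = 22, φ(24) = 8, φ(25) = 20, φ(26) = 12, φ(27) = 18, φ(28) = 12, φ(29) = 28, φ(30) = 8, φ(31) = 30, φ(32) = 16, φ(33) = 20, φ(34) = 16, φ(35) = 24, φ(36) = 12, φ(37) = 36, φ(38) = 18, φ(39) = 24, φ(40) = 16, φ(41) = 40, φ(42) = 12, φ(43) = 42, φ(44) = 20, φ(45) = 24, φ(46) = 22, φ(47) = 46, φ(48) = 16, φ(49) = 42, φ(50) = 20, φ(51) = 32, φ(52) = 24, φ(53) = 52, φ(54) = 18, φ(55) = 40, φ(56) = 24, φ(57) = 36, φ(58) = 28, φ(59) = 58, φ(60) = 16, φ(61) = 60, φ(62) = 30, φ(63) = 36, φ(64) = 32, φ(65) = 48, φ(66) = 20, φ(67) = 66, φ(68) = 32, φ(69) = 44, φ(70) = 24, φ(71) = 70, φ(72) = 24, φ(73) = 72, φ(74) = 36, φ(75) = 40, φ(76) = 36, φ(77) = 60, φ(78) = 24, φ(79) = 78, φ(80) = 32, φ(81) = 54, φ(82) = 40, φ(83) = 82, φ(84) = 24, φ(85) = 64, φ(86) = 42, φ(87) = 56, φ(88) = 40, φ(89) = 88, φ(90) = 24, φ(91) = 72, φ(92) = 44, φ(93) = 60, φ(94) = 46, φ(95) = 72, φ(96) = 32, φ(97) = 96, φ(98) = 42, φ(99) = 60, φ(100) = 40, φ(101) = 100, φ(102) = 32, φ(103) = 102, φ(104) = 48, φ(105) = 48, φ(106) = 52, φ(107) = 106, φ(108) = 36, φ(109) = 108, φ(110) = 40, φ(111) = 72, φ(112) = 48, φ(113) = 112, φ(114) = 36, φ(115) = 88, φ(116) = 56, φ(117) = 72, φ(118) = 58, φ(119) = 96, φ(120) = 32, φ(121) = 110, φ(122) = 60, φ(123) = 80, φ(124) = 60, φ(125) = 100, φ(126) = 36, φ(127) = 126, φ(128) = 64, φ(129) = 84, φ(130) = 48, φ(131) = 130, φ(132) = 40, φ(133) = 108, φ(134) = 66, φ(135) = 72, φ(136) = 64, φ(137) = 136, φ(138) = 44, φ(139) = 138, φ(140) = 48, φ(141) = 92, φ(142) = 70, φ(143) = 120, φ(144) = 48, φ(145) = 112, φ(146) = 72, φ(147) = 84. Summing all 147 values: 6598. (Average order: Σ_{n ≤ x} φ(n) ~ (3/π²) x². For x = 147, (3/π²)·147² ≈ 6568.35.)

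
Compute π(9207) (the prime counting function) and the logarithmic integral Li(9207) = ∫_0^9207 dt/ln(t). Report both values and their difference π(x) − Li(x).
π(9207) = 1141;  Li(9207) ≈ 1159.66;  π(x) − Li(x) ≈ -18.66.

Direct count of primes ≤ 9207 gives π(9207) = 1141. Numerical evaluation of the logarithmic integral gives Li(9207) ≈ 1159.66. The difference π(x) − Li(x) ≈ -18.66 is typically negative for small/moderate x (Li(x) overestimates), though Littlewood's theorem shows this sign changes infinitely often.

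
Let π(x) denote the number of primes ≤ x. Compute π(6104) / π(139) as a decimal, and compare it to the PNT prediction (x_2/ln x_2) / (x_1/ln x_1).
π(6104)/π(139) = 796/34 ≈ 23.4118;  PNT prediction ≈ 24.8593.

π(139) = 34 and π(6104) = 796, so π(6104)/π(139) ≈ 23.4118. The PNT-predicted ratio is (6104/ln(6104)) / (139/ln(139)) ≈ 24.8593. The two agree to within a few percent, as expected.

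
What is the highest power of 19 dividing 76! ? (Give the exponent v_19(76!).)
v_19(76!) = 4

Legendre's formula: v_p(n!) = Σ_{k ≥ 1} ⌊n / p^k⌋. For p = 19, n = 76, the terms are:
  ⌊76/19^1⌋ = ⌊76/19⌋ = 4
(the next term ⌊76/19^2⌋ = 0, terminating the sum). Summing: v_19(76!) = 4 = 4.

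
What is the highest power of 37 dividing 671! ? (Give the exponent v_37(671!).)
v_37(671!) = 18

Legendre's formula: v_p(n!) = Σ_{k ≥ 1} ⌊n / p^k⌋. For p = 37, n = 671, the terms are:
  ⌊671/37^1⌋ = ⌊671/37⌋ = 18
(the next term ⌊671/37^2⌋ = 0, terminating the sum). Summing: v_37(671!) = 18 = 18.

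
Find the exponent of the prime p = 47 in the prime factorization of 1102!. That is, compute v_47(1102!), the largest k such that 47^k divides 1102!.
v_47(1102!) = 23

Legendre's formula: v_p(n!) = Σ_{k ≥ 1} ⌊n / p^k⌋. For p = 47, n = 1102, the terms are:
  ⌊1102/47^1⌋ = ⌊1102/47⌋ = 23
(the next term ⌊1102/47^2⌋ = 0, terminating the sum). Summing: v_47(1102!) = 23 = 23.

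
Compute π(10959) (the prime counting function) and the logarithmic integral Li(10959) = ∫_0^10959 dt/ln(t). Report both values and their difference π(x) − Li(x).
π(10959) = 1331;  Li(10959) ≈ 1349.74;  π(x) − Li(x) ≈ -18.74.

Direct count of primes ≤ 10959 gives π(10959) = 1331. Numerical evaluation of the logarithmic integral gives Li(10959) ≈ 1349.74. The difference π(x) − Li(x) ≈ -18.74 is typically negative for small/moderate x (Li(x) overestimates), though Littlewood's theorem shows this sign changes infinitely often.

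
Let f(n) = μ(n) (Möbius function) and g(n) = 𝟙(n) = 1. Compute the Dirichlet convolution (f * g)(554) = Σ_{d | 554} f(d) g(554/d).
(μ * 𝟙)(554) = 0

Divisors of 554: [1, 2, 277, 554]. For each d | 554:
  d = 1: μ(1) · 𝟙(554/1) = 1 · 1 = 1
  d = 2: μ(2) · 𝟙(554/2) = -1 · 1 = -1
  d = 277: μ(277) · 𝟙(554/277) = -1 · 1 = -1
  d = 554: μ(554) · 𝟙(554/554) = 1 · 1 = 1
Summing: (μ * 𝟙)(554) = 1 + -1 + -1 + 1 = 0.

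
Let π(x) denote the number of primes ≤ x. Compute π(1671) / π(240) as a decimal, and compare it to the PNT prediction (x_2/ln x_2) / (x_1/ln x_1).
π(1671)/π(240) = 263/52 ≈ 5.0577;  PNT prediction ≈ 5.1419.

π(240) = 52 and π(1671) = 263, so π(1671)/π(240) ≈ 5.0577. The PNT-predicted ratio is (1671/ln(1671)) / (240/ln(240)) ≈ 5.1419. The two agree to within a few percent, as expected.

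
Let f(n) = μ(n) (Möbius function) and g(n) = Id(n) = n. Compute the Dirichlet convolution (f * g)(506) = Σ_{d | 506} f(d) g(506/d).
(μ * Id)(506) = 220

Divisors of 506: [1, 2, 11, 22, 23, 46, 253, 506]. For each d | 506:
  d = 1: μ(1) · Id(506/1) = 1 · 506 = 506
  d = 2: μ(2) · Id(506/2) = -1 · 253 = -253
  d = 11: μ(11) · Id(506/11) = -1 · 46 = -46
  d = 22: μ(22) · Id(506/22) = 1 · 23 = 23
  d = 23: μ(23) · Id(506/23) = -1 · 22 = -22
  d = 46: μ(46) · Id(506/46) = 1 · 11 = 11
  d = 253: μ(253) · Id(506/253) = 1 · 2 = 2
  d = 506: μ(506) · Id(506/506) = -1 · 1 = -1
Summing: (μ * Id)(506) = 506 + -253 + -46 + 23 + -22 + 11 + 2 + -1 = 220.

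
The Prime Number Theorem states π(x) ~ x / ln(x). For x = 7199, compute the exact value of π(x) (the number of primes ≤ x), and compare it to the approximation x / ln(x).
π(7199) = 919;  x/ln(x) ≈ 810.54;  relative error ≈ 11.80%.

Directly count primes up to 7199: π(7199) = 919. The PNT approximation gives 7199/ln(7199) ≈ 7199/8.88170 ≈ 810.54. Relative error (π(x) − x/ln(x)) / π(x) ≈ 11.80%; the approximation is known to undercount slightly (Li(x) is a better estimate).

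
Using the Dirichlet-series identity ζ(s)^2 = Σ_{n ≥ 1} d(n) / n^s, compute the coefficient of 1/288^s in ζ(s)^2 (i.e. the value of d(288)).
d(288) = 18

ζ(s)^2 = (Σ 1/m^s)(Σ 1/k^s). The coefficient of 1/n^s in the product is the number of ordered pairs (m, k) with mk = n, which equals d(n). For n = 288, divisors are [1, 2, 3, 4, 6, 8, 9, 12, 16, 18, 24, 32, 36, 48, 72, 96, 144, 288], so d(288) = 18.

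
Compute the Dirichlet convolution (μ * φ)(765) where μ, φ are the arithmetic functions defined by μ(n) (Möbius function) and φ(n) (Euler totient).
(μ * φ)(765) = 180

Divisors of 765: [1, 3, 5, 9, 15, 17, 45, 51, 85, 153, 255, 765]. For each d | 765:
  d = 1: μ(1) · φ(765/1) = 1 · 384 = 384
  d = 3: μ(3) · φ(765/3) = -1 · 128 = -128
  d = 5: μ(5) · φ(765/5) = -1 · 96 = -96
  d = 9: μ(9) · φ(765/9) = 0 · 64 = 0
  d = 15: μ(15) · φ(765/15) = 1 · 32 = 32
  d = 17: μ(17) · φ(765/17) = -1 · 24 = -24
  d = 45: μ(45) · φ(765/45) = 0 · 16 = 0
  d = 51: μ(51) · φ(765/51) = 1 · 8 = 8
  d = 85: μ(85) · φ(765/85) = 1 · 6 = 6
  d = 153: μ(153) · φ(765/153) = 0 · 4 = 0
  d = 255: μ(255) · φ(765/255) = -1 · 2 = -2
  d = 765: μ(765) · φ(765/765) = 0 · 1 = 0
Summing: (μ * φ)(765) = 384 + -128 + -96 + 0 + 32 + -24 + 0 + 8 + 6 + 0 + -2 + 0 = 180.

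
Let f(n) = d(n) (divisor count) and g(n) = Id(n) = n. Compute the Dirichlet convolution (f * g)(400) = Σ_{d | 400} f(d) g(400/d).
(d * Id)(400) = 2166

Divisors of 400: [1, 2, 4, 5, 8, 10, 16, 20, 25, 40, 50, 80, 100, 200, 400]. For each d | 400:
  d = 1: d(1) · Id(400/1) = 1 · 400 = 400
  d = 2: d(2) · Id(400/2) = 2 · 200 = 400
  d = 4: d(4) · Id(400/4) = 3 · 100 = 300
  d = 5: d(5) · Id(400/5) = 2 · 80 = 160
  d = 8: d(8) · Id(400/8) = 4 · 50 = 200
  d = 10: d(10) · Id(400/10) = 4 · 40 = 160
  d = 16: d(16) · Id(400/16) = 5 · 25 = 125
  d = 20: d(20) · Id(400/20) = 6 · 20 = 120
  d = 25: d(25) · Id(400/25) = 3 · 16 = 48
  d = 40: d(40) · Id(400/40) = 8 · 10 = 80
  d = 50: d(50) · Id(400/50) = 6 · 8 = 48
  d = 80: d(80) · Id(400/80) = 10 · 5 = 50
  d = 100: d(100) · Id(400/100) = 9 · 4 = 36
  d = 200: d(200) · Id(400/200) = 12 · 2 = 24
  d = 400: d(400) · Id(400/400) = 15 · 1 = 15
Summing: (d * Id)(400) = 400 + 400 + 300 + 160 + 200 + 160 + 125 + 120 + 48 + 80 + 48 + 50 + 36 + 24 + 15 = 2166.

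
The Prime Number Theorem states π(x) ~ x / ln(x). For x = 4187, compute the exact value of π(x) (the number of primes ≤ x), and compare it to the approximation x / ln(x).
π(4187) = 574;  x/ln(x) ≈ 502.05;  relative error ≈ 12.53%.

Directly count primes up to 4187: π(4187) = 574. The PNT approximation gives 4187/ln(4187) ≈ 4187/8.33974 ≈ 502.05. Relative error (π(x) − x/ln(x)) / π(x) ≈ 12.53%; the approximation is known to undercount slightly (Li(x) is a better estimate).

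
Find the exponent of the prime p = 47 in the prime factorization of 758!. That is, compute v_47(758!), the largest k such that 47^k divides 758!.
v_47(758!) = 16

Legendre's formula: v_p(n!) = Σ_{k ≥ 1} ⌊n / p^k⌋. For p = 47, n = 758, the terms are:
  ⌊758/47^1⌋ = ⌊758/47⌋ = 16
(the next term ⌊758/47^2⌋ = 0, terminating the sum). Summing: v_47(758!) = 16 = 16.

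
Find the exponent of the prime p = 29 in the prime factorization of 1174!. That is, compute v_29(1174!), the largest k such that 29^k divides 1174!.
v_29(1174!) = 41

Legendre's formula: v_p(n!) = Σ_{k ≥ 1} ⌊n / p^k⌋. For p = 29, n = 1174, the terms are:
  ⌊1174/29^1⌋ = ⌊1174/29⌋ = 40
  ⌊1174/29^2⌋ = ⌊1174/841⌋ = 1
(the next term ⌊1174/29^3⌋ = 0, terminating the sum). Summing: v_29(1174!) = 40 + 1 = 41.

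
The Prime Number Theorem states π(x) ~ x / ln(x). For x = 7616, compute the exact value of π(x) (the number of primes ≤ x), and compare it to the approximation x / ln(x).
π(7616) = 967;  x/ln(x) ≈ 852.09;  relative error ≈ 11.88%.

Directly count primes up to 7616: π(7616) = 967. The PNT approximation gives 7616/ln(7616) ≈ 7616/8.93801 ≈ 852.09. Relative error (π(x) − x/ln(x)) / π(x) ≈ 11.88%; the approximation is known to undercount slightly (Li(x) is a better estimate).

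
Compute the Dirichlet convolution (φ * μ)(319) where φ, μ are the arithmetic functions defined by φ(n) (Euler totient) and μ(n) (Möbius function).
(φ * μ)(319) = 243

Divisors of 319: [1, 11, 29, 319]. For each d | 319:
  d = 1: φ(1) · μ(319/1) = 1 · 1 = 1
  d = 11: φ(11) · μ(319/11) = 10 · -1 = -10
  d = 29: φ(29) · μ(319/29) = 28 · -1 = -28
  d = 319: φ(319) · μ(319/319) = 280 · 1 = 280
Summing: (φ * μ)(319) = 1 + -10 + -28 + 280 = 243.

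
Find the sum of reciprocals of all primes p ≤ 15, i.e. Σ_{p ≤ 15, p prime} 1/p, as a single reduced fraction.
Σ 1/p = 40361/30030

π(15) = 6, so the primes ≤ 15 are [2, 3, 5, 7, 11, 13]. Summing 1/p over these primes: 40361/30030 ≈ 1.3440. Mertens estimate ln ln(15) + 0.2615 ≈ 1.2577.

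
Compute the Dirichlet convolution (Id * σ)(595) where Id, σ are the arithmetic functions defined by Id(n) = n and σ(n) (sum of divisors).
(Id * σ)(595) = 5775

Divisors of 595: [1, 5, 7, 17, 35, 85, 119, 595]. For each d | 595:
  d = 1: Id(1) · σ(595/1) = 1 · 864 = 864
  d = 5: Id(5) · σ(595/5) = 5 · 144 = 720
  d = 7: Id(7) · σ(595/7) = 7 · 108 = 756
  d = 17: Id(17) · σ(595/17) = 17 · 48 = 816
  d = 35: Id(35) · σ(595/35) = 35 · 18 = 630
  d = 85: Id(85) · σ(595/85) = 85 · 8 = 680
  d = 119: Id(119) · σ(595/119) = 119 · 6 = 714
  d = 595: Id(595) · σ(595/595) = 595 · 1 = 595
Summing: (Id * σ)(595) = 864 + 720 + 756 + 816 + 630 + 680 + 714 + 595 = 5775.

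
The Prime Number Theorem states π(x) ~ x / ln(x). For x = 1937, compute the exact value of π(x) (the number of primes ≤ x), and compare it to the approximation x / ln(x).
π(1937) = 295;  x/ln(x) ≈ 255.92;  relative error ≈ 13.25%.

Directly count primes up to 1937: π(1937) = 295. The PNT approximation gives 1937/ln(1937) ≈ 1937/7.56890 ≈ 255.92. Relative error (π(x) − x/ln(x)) / π(x) ≈ 13.25%; the approximation is known to undercount slightly (Li(x) is a better estimate).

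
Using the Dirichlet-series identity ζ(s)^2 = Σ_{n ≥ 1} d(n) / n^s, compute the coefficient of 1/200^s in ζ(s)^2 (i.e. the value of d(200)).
d(200) = 12

ζ(s)^2 = (Σ 1/m^s)(Σ 1/k^s). The coefficient of 1/n^s in the product is the number of ordered pairs (m, k) with mk = n, which equals d(n). For n = 200, divisors are [1, 2, 4, 5, 8, 10, 20, 25, 40, 50, 100, 200], so d(200) = 12.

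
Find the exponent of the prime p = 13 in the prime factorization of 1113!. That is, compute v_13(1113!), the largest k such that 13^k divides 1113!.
v_13(1113!) = 91

Legendre's formula: v_p(n!) = Σ_{k ≥ 1} ⌊n / p^k⌋. For p = 13, n = 1113, the terms are:
  ⌊1113/13^1⌋ = ⌊1113/13⌋ = 85
  ⌊1113/13^2⌋ = ⌊1113/169⌋ = 6
(the next term ⌊1113/13^3⌋ = 0, terminating the sum). Summing: v_13(1113!) = 85 + 6 = 91.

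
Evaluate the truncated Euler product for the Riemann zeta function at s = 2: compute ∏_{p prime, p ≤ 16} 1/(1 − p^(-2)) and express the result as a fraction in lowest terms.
∏ = 715715/442368

The primes p ≤ 16 are [2, 3, 5, 7, 11, 13]. For each prime, (1 − 1/p^2)^(-1) = p^2 / (p^2 − 1). The product is (1 − 1/2^2)^(-1), (1 − 1/3^2)^(-1), (1 − 1/5^2)^(-1), (1 − 1/7^2)^(-1), (1 − 1/11^2)^(-1), (1 − 1/13^2)^(-1) = ∏ p^2 / (p^2 − 1) = 715715/442368.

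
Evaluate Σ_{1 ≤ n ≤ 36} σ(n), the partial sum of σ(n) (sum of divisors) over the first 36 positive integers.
Σ_{n ≤ 36} σ(n) = 1098

Compute σ(n) for each 1 ≤ n ≤ 36: σ(1) = 1, σ(2) = 3, σ(3) = 4, σ(4) = 7, σ(5) = 6, σ(6) = 12, σ(7) = 8, σ(8) = 15, σ(9) = 13, σ(10) = 18, σ(11) = 12, σ(12) = 28, σ(13) = 14, σ(14) = 24, σ(15) = 24, σ(16) = 31, σ(17) = 18, σ(18) = 39, σ(19) = 20, σ(20) = 42, σ(21) = 32, σ(22) = 36, σ(23) = 24, σ(24) = 60, σ(25) = 31, σ(26) = 42, σ(27) = 40, σ(28) = 56, σ(29) = 30, σ(30) = 72, σ(31) = 32, σ(32) = 63, σ(33) = 48, σ(34) = 54, σ(35) = 48, σ(36) = 91. Summing all 36 values: 1098. (Average order: Σ_{n ≤ x} σ(n) ~ (π²/12) x². For x = 36, (π²/12)·36² ≈ 1065.92.)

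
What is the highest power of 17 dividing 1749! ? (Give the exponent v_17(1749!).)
v_17(1749!) = 108

Legendre's formula: v_p(n!) = Σ_{k ≥ 1} ⌊n / p^k⌋. For p = 17, n = 1749, the terms are:
  ⌊1749/17^1⌋ = ⌊1749/17⌋ = 102
  ⌊1749/17^2⌋ = ⌊1749/289⌋ = 6
(the next term ⌊1749/17^3⌋ = 0, terminating the sum). Summing: v_17(1749!) = 102 + 6 = 108.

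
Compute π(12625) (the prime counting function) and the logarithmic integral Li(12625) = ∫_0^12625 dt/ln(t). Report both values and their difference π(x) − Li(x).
π(12625) = 1508;  Li(12625) ≈ 1527.46;  π(x) − Li(x) ≈ -19.46.

Direct count of primes ≤ 12625 gives π(12625) = 1508. Numerical evaluation of the logarithmic integral gives Li(12625) ≈ 1527.46. The difference π(x) − Li(x) ≈ -19.46 is typically negative for small/moderate x (Li(x) overestimates), though Littlewood's theorem shows this sign changes infinitely often.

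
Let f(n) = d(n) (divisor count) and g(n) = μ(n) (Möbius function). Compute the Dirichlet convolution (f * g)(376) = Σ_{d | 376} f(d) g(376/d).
(d * μ)(376) = 1

Divisors of 376: [1, 2, 4, 8, 47, 94, 188, 376]. For each d | 376:
  d = 1: d(1) · μ(376/1) = 1 · 0 = 0
  d = 2: d(2) · μ(376/2) = 2 · 0 = 0
  d = 4: d(4) · μ(376/4) = 3 · 1 = 3
  d = 8: d(8) · μ(376/8) = 4 · -1 = -4
  d = 47: d(47) · μ(376/47) = 2 · 0 = 0
  d = 94: d(94) · μ(376/94) = 4 · 0 = 0
  d = 188: d(188) · μ(376/188) = 6 · -1 = -6
  d = 376: d(376) · μ(376/376) = 8 · 1 = 8
Summing: (d * μ)(376) = 0 + 0 + 3 + -4 + 0 + 0 + -6 + 8 = 1.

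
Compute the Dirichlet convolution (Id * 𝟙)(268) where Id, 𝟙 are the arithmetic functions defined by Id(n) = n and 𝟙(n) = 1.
(Id * 𝟙)(268) = 476

Divisors of 268: [1, 2, 4, 67, 134, 268]. For each d | 268:
  d = 1: Id(1) · 𝟙(268/1) = 1 · 1 = 1
  d = 2: Id(2) · 𝟙(268/2) = 2 · 1 = 2
  d = 4: Id(4) · 𝟙(268/4) = 4 · 1 = 4
  d = 67: Id(67) · 𝟙(268/67) = 67 · 1 = 67
  d = 134: Id(134) · 𝟙(268/134) = 134 · 1 = 134
  d = 268: Id(268) · 𝟙(268/268) = 268 · 1 = 268
Summing: (Id * 𝟙)(268) = 1 + 2 + 4 + 67 + 134 + 268 = 476.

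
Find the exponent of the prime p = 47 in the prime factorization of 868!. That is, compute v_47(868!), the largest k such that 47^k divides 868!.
v_47(868!) = 18

Legendre's formula: v_p(n!) = Σ_{k ≥ 1} ⌊n / p^k⌋. For p = 47, n = 868, the terms are:
  ⌊868/47^1⌋ = ⌊868/47⌋ = 18
(the next term ⌊868/47^2⌋ = 0, terminating the sum). Summing: v_47(868!) = 18 = 18.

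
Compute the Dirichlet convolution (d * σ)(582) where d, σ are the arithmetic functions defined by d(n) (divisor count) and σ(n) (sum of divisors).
(d * σ)(582) = 3000

Divisors of 582: [1, 2, 3, 6, 97, 194, 291, 582]. For each d | 582:
  d = 1: d(1) · σ(582/1) = 1 · 1176 = 1176
  d = 2: d(2) · σ(582/2) = 2 · 392 = 784
  d = 3: d(3) · σ(582/3) = 2 · 294 = 588
  d = 6: d(6) · σ(582/6) = 4 · 98 = 392
  d = 97: d(97) · σ(582/97) = 2 · 12 = 24
  d = 194: d(194) · σ(582/194) = 4 · 4 = 16
  d = 291: d(291) · σ(582/291) = 4 · 3 = 12
  d = 582: d(582) · σ(582/582) = 8 · 1 = 8
Summing: (d * σ)(582) = 1176 + 784 + 588 + 392 + 24 + 16 + 12 + 8 = 3000.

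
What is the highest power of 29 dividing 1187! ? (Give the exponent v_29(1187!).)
v_29(1187!) = 41

Legendre's formula: v_p(n!) = Σ_{k ≥ 1} ⌊n / p^k⌋. For p = 29, n = 1187, the terms are:
  ⌊1187/29^1⌋ = ⌊1187/29⌋ = 40
  ⌊1187/29^2⌋ = ⌊1187/841⌋ = 1
(the next term ⌊1187/29^3⌋ = 0, terminating the sum). Summing: v_29(1187!) = 40 + 1 = 41.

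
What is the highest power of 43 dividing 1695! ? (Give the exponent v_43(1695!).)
v_43(1695!) = 39

Legendre's formula: v_p(n!) = Σ_{k ≥ 1} ⌊n / p^k⌋. For p = 43, n = 1695, the terms are:
  ⌊1695/43^1⌋ = ⌊1695/43⌋ = 39
(the next term ⌊1695/43^2⌋ = 0, terminating the sum). Summing: v_43(1695!) = 39 = 39.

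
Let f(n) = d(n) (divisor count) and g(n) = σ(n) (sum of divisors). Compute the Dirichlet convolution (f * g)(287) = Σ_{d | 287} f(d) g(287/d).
(d * σ)(287) = 440

Divisors of 287: [1, 7, 41, 287]. For each d | 287:
  d = 1: d(1) · σ(287/1) = 1 · 336 = 336
  d = 7: d(7) · σ(287/7) = 2 · 42 = 84
  d = 41: d(41) · σ(287/41) = 2 · 8 = 16
  d = 287: d(287) · σ(287/287) = 4 · 1 = 4
Summing: (d * σ)(287) = 336 + 84 + 16 + 4 = 440.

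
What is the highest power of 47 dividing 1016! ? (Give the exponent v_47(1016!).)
v_47(1016!) = 21

Legendre's formula: v_p(n!) = Σ_{k ≥ 1} ⌊n / p^k⌋. For p = 47, n = 1016, the terms are:
  ⌊1016/47^1⌋ = ⌊1016/47⌋ = 21
(the next term ⌊1016/47^2⌋ = 0, terminating the sum). Summing: v_47(1016!) = 21 = 21.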